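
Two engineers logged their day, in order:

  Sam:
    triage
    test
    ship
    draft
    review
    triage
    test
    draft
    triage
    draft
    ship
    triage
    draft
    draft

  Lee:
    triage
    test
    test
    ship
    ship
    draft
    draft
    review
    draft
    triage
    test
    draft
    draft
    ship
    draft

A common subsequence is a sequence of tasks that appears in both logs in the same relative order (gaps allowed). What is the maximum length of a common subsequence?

One common subsequence of length 11: triage [1,1] → test [2,3] → ship [3,5] → draft [4,7] → review [5,8] → triage [6,10] → test [7,11] → draft [8,12] → draft [10,13] → ship [11,14] → draft [14,15]. dp[14][15] = 11 confirms this is the maximum.

11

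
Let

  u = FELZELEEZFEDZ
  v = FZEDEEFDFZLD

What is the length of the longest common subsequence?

8

Match F at u[1]=v[1]; then Z at u[4]=v[2]; then E at u[5]=v[3]; then E at u[7]=v[5]; then E at u[8]=v[6]; then F at u[10]=v[7]; then D at u[12]=v[8]; then Z at u[13]=v[10] — 8 characters in the same relative order in both. Since dp[13][12] = 8, nothing longer is possible.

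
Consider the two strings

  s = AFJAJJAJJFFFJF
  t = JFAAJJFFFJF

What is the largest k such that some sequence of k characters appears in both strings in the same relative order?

10

One common subsequence of length 10: F [2,2]; then A [4,3]; then A [7,4]; then J [8,5]; then J [9,6]; then F [10,7]; then F [11,8]; then F [12,9]; then J [13,10]; then F [14,11]. Since dp[14][11] = 10, nothing longer is possible.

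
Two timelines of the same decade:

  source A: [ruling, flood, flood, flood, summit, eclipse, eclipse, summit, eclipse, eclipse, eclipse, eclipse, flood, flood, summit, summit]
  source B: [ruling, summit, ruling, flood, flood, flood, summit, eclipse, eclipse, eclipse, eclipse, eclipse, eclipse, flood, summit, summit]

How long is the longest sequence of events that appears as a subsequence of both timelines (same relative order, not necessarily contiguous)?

14

One common subsequence of length 14: ruling [1,3], then flood [2,4], then flood [3,5], then flood [4,6], then summit [5,7], then eclipse [6,8], then eclipse [7,9], then eclipse [9,10], then eclipse [10,11], then eclipse [11,12], then eclipse [12,13], then flood [14,14], then summit [15,15], then summit [16,16]. Since dp[16][16] = 14, nothing longer is possible.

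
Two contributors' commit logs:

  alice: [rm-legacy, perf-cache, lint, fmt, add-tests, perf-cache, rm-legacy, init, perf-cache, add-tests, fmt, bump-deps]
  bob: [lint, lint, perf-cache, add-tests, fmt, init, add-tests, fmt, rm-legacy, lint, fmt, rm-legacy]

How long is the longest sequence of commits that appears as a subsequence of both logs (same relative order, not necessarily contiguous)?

5

One common subsequence of length 5: perf-cache at alice[2]=bob[3], fmt at alice[4]=bob[5], add-tests at alice[5]=bob[7], rm-legacy at alice[7]=bob[9], fmt at alice[11]=bob[11]. dp[12][12] = 5 confirms this is the maximum.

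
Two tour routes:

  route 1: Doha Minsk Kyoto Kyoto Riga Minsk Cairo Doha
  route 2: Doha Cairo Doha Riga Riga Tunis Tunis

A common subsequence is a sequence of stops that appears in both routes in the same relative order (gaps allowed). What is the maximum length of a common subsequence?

Pick Doha at route 1[1]=route 2[1], then Cairo at route 1[7]=route 2[2], then Doha at route 1[8]=route 2[3]; all 3 stops appear in both, in order. The LCS DP gives dp[8][7] = 3, so this is optimal.

3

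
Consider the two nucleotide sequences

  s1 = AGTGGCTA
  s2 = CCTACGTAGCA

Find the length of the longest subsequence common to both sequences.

Match A [1,4]; then G [2,6]; then T [3,7]; then G [5,9]; then C [6,10]; then A [8,11] — 6 bases in the same relative order in both. Since dp[8][11] = 6, nothing longer is possible.

6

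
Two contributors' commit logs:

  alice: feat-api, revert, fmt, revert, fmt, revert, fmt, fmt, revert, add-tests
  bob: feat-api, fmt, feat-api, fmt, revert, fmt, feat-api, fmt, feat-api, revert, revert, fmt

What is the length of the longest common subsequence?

Pick feat-api [1,1] → fmt [3,2] → fmt [5,4] → revert [6,5] → fmt [7,6] → fmt [8,8] → revert [9,11]; all 7 commits appear in both, in order, and the DP table's final entry dp[10][12] is also 7, so no common subsequence is longer.

7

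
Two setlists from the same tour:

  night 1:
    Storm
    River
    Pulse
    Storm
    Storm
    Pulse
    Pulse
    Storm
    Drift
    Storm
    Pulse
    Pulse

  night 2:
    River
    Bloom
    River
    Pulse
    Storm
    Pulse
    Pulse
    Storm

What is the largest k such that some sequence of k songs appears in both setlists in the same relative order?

6

Taking River at night 1[2]=night 2[3] → Pulse at night 1[3]=night 2[4] → Storm at night 1[5]=night 2[5] → Pulse at night 1[6]=night 2[6] → Pulse at night 1[7]=night 2[7] → Storm at night 1[10]=night 2[8] gives a common subsequence of length 6, and the DP table's final entry dp[12][8] is also 6, so no common subsequence is longer.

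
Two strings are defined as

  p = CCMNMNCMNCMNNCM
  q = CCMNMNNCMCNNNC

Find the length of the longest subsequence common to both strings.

12

One common subsequence of length 12: C [1,1], then C [2,2], then M [3,3], then N [4,4], then M [5,5], then N [6,7], then C [7,8], then M [8,9], then N [9,11], then N [12,12], then N [13,13], then C [14,14]. dp[15][14] = 12 confirms this is the maximum.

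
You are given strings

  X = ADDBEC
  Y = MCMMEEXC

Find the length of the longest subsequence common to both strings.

2

Let dp[i][j] be the LCS length of the first i characters of X and the first j characters of Y. dp[i][j] = dp[i-1][j-1]+1 when the i-th and j-th characters match, else max(dp[i-1][j], dp[i][j-1]).
    ·  M  C  M  M  E  E  X  C
 ·  0  0  0  0  0  0  0  0  0
 A  0  0  0  0  0  0  0  0  0
 D  0  0  0  0  0  0  0  0  0
 D  0  0  0  0  0  0  0  0  0
 B  0  0  0  0  0  0  0  0  0
 E  0  0  0  0  0  1  1  1  1
 C  0  0  1  1  1  1  1  1  2
dp[6][8] = 2. One LCS (by backtracking along matches): EC.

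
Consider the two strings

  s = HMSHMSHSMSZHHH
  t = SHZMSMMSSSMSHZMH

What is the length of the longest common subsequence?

Taking H at s[1]=t[2]; then M at s[2]=t[4]; then S at s[3]=t[5]; then M at s[5]=t[7]; then S at s[6]=t[9]; then S at s[8]=t[10]; then M at s[9]=t[11]; then S at s[10]=t[12]; then Z at s[11]=t[14]; then H at s[14]=t[16] gives a common subsequence of length 10. dp[14][16] = 10 confirms this is the maximum.

10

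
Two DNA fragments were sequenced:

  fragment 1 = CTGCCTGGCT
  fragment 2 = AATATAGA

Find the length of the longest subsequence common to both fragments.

Let dp[i][j] be the LCS length of the first i bases of fragment 1 and the first j bases of fragment 2. dp[i][j] = dp[i-1][j-1]+1 when the i-th and j-th bases match, else max(dp[i-1][j], dp[i][j-1]).
    ·  A  A  T  A  T  A  G  A
 ·  0  0  0  0  0  0  0  0  0
 C  0  0  0  0  0  0  0  0  0
 T  0  0  0  1  1  1  1  1  1
 G  0  0  0  1  1  1  1  2  2
 C  0  0  0  1  1  1  1  2  2
 C  0  0  0  1  1  1  1  2  2
 T  0  0  0  1  1  2  2  2  2
 G  0  0  0  1  1  2  2  3  3
 G  0  0  0  1  1  2  2  3  3
 C  0  0  0  1  1  2  2  3  3
 T  0  0  0  1  1  2  2  3  3
dp[10][8] = 3. One LCS (by backtracking along matches): TTG.

3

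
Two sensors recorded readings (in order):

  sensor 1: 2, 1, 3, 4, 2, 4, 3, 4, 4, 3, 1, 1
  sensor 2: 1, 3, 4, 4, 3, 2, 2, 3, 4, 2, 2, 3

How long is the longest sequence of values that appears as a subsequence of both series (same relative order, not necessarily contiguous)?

Let dp[i][j] be the LCS length of the first i values of sensor 1 and the first j values of sensor 2. dp[i][j] = dp[i-1][j-1]+1 when the i-th and j-th values match, else max(dp[i-1][j], dp[i][j-1]).
    ·  1  3  4  4  3  2  2  3  4  2  2  3
 ·  0  0  0  0  0  0  0  0  0  0  0  0  0
 2  0  0  0  0  0  0  1  1  1  1  1  1  1
 1  0  1  1  1  1  1  1  1  1  1  1  1  1
 3  0  1  2  2  2  2  2  2  2  2  2  2  2
 4  0  1  2  3  3  3  3  3  3  3  3  3  3
 2  0  1  2  3  3  3  4  4  4  4  4  4  4
 4  0  1  2  3  4  4  4  4  4  5  5  5  5
 3  0  1  2  3  4  5  5  5  5  5  5  5  6
 4  0  1  2  3  4  5  5  5  5  6  6  6  6
 4  0  1  2  3  4  5  5  5  5  6  6  6  6
 3  0  1  2  3  4  5  5  5  6  6  6  6  7
 1  0  1  2  3  4  5  5  5  6  6  6  6  7
 1  0  1  2  3  4  5  5  5  6  6  6  6  7
dp[12][12] = 7. One LCS (by backtracking along matches): 1, 3, 4, 2, 3, 4, 3.

7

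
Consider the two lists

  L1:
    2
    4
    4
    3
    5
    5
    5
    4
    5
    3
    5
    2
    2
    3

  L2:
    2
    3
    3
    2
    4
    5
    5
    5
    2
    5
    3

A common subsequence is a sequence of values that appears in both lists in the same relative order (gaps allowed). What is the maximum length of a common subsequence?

One common subsequence of length 7: 2 (L1 #1, L2 #4) → 4 (L1 #3, L2 #5) → 5 (L1 #5, L2 #6) → 5 (L1 #6, L2 #7) → 5 (L1 #7, L2 #8) → 5 (L1 #11, L2 #10) → 3 (L1 #14, L2 #11). The LCS DP gives dp[14][11] = 7, so this is optimal.

7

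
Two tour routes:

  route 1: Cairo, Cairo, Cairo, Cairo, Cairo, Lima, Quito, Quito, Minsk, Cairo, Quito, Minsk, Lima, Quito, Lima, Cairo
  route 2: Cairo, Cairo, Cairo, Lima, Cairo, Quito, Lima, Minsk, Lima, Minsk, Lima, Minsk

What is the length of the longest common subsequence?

Match Cairo [3,1], Cairo [4,2], Cairo [5,3], Lima [6,4], Cairo [10,5], Quito [11,6], Minsk [12,8], Lima [13,9], Lima [15,11] — 9 stops in the same relative order in both. The LCS DP gives dp[16][12] = 9, so this is optimal.

9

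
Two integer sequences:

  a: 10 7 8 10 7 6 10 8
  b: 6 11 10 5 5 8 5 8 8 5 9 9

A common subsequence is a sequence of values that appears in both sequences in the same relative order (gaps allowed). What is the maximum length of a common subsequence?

3

Match 10 (a #1, b #3) → 8 (a #3, b #8) → 8 (a #8, b #9) — 3 values in the same relative order in both. Since dp[8][12] = 3, nothing longer is possible.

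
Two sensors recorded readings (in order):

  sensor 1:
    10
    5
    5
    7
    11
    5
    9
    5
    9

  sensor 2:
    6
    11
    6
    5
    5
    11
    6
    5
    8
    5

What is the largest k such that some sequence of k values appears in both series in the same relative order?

Let dp[i][j] be the LCS length of the first i values of sensor 1 and the first j values of sensor 2. dp[i][j] = dp[i-1][j-1]+1 when the i-th and j-th values match, else max(dp[i-1][j], dp[i][j-1]).
    ·  6 11  6  5  5 11  6  5  8  5
 ·  0  0  0  0  0  0  0  0  0  0  0
10  0  0  0  0  0  0  0  0  0  0  0
 5  0  0  0  0  1  1  1  1  1  1  1
 5  0  0  0  0  1  2  2  2  2  2  2
 7  0  0  0  0  1  2  2  2  2  2  2
11  0  0  1  1  1  2  3  3  3  3  3
 5  0  0  1  1  2  2  3  3  4  4  4
 9  0  0  1  1  2  2  3  3  4  4  4
 5  0  0  1  1  2  3  3  3  4  4  5
 9  0  0  1  1  2  3  3  3  4  4  5
dp[9][10] = 5. One LCS (by backtracking along matches): 5, 5, 11, 5, 5.

5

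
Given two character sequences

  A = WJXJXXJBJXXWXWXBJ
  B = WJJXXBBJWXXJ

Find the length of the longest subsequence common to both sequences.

One common subsequence of length 11: W (A #1, B #1) → J (A #2, B #2) → J (A #4, B #3) → X (A #5, B #4) → X (A #6, B #5) → B (A #8, B #7) → J (A #9, B #8) → W (A #12, B #9) → X (A #13, B #10) → X (A #15, B #11) → J (A #17, B #12). dp[17][12] = 11 confirms this is the maximum.

11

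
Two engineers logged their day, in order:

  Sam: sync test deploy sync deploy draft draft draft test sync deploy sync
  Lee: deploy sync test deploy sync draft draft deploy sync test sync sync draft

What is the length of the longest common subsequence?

One common subsequence of length 9: sync [1,2] → test [2,3] → deploy [3,4] → sync [4,5] → draft [6,6] → draft [7,7] → test [9,10] → sync [10,11] → sync [12,12], and the DP table's final entry dp[12][13] is also 9, so no common subsequence is longer.

9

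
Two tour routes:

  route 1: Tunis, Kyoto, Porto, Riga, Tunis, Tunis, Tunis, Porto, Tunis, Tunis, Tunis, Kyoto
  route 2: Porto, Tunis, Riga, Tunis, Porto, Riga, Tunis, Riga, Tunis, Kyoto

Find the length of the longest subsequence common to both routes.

7

Taking Tunis (route 1 #1, route 2 #2) → Riga (route 1 #4, route 2 #3) → Tunis (route 1 #7, route 2 #4) → Porto (route 1 #8, route 2 #5) → Tunis (route 1 #9, route 2 #7) → Tunis (route 1 #11, route 2 #9) → Kyoto (route 1 #12, route 2 #10) gives a common subsequence of length 7. Since dp[12][10] = 7, nothing longer is possible.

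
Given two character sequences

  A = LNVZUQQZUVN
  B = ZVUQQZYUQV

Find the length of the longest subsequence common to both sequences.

7

Let dp[i][j] be the LCS length of the first i characters of A and the first j characters of B. dp[i][j] = dp[i-1][j-1]+1 when the i-th and j-th characters match, else max(dp[i-1][j], dp[i][j-1]).
    ·  Z  V  U  Q  Q  Z  Y  U  Q  V
 ·  0  0  0  0  0  0  0  0  0  0  0
 L  0  0  0  0  0  0  0  0  0  0  0
 N  0  0  0  0  0  0  0  0  0  0  0
 V  0  0  1  1  1  1  1  1  1  1  1
 Z  0  1  1  1  1  1  2  2  2  2  2
 U  0  1  1  2  2  2  2  2  3  3  3
 Q  0  1  1  2  3  3  3  3  3  4  4
 Q  0  1  1  2  3  4  4  4  4  4  4
 Z  0  1  1  2  3  4  5  5  5  5  5
 U  0  1  1  2  3  4  5  5  6  6  6
 V  0  1  2  2  3  4  5  5  6  6  7
 N  0  1  2  2  3  4  5  5  6  6  7
dp[11][10] = 7. One LCS (by backtracking along matches): VUQQZUV.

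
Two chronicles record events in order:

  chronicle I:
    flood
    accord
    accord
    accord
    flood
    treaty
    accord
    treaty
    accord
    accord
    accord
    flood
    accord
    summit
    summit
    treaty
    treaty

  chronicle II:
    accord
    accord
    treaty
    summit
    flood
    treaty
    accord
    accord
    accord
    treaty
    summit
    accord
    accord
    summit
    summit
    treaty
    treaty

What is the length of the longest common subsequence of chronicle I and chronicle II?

Taking accord (chronicle I #2, chronicle II #1); then accord (chronicle I #3, chronicle II #2); then flood (chronicle I #5, chronicle II #5); then treaty (chronicle I #6, chronicle II #6); then accord (chronicle I #7, chronicle II #7); then accord (chronicle I #9, chronicle II #8); then accord (chronicle I #10, chronicle II #9); then accord (chronicle I #11, chronicle II #12); then accord (chronicle I #13, chronicle II #13); then summit (chronicle I #14, chronicle II #14); then summit (chronicle I #15, chronicle II #15); then treaty (chronicle I #16, chronicle II #16); then treaty (chronicle I #17, chronicle II #17) gives a common subsequence of length 13. dp[17][17] = 13 confirms this is the maximum.

13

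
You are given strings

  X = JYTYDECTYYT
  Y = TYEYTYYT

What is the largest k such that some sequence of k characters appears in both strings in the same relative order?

One common subsequence of length 7: T at X[3]=Y[1], Y at X[4]=Y[2], E at X[6]=Y[3], T at X[8]=Y[5], Y at X[9]=Y[6], Y at X[10]=Y[7], T at X[11]=Y[8]. The LCS DP gives dp[11][8] = 7, so this is optimal.

7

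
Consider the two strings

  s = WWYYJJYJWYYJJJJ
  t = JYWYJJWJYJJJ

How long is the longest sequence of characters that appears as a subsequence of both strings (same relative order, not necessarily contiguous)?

9

One common subsequence of length 9: W at s[2]=t[3], then Y at s[4]=t[4], then J at s[5]=t[5], then J at s[6]=t[6], then J at s[8]=t[8], then Y at s[11]=t[9], then J at s[13]=t[10], then J at s[14]=t[11], then J at s[15]=t[12]. The LCS DP gives dp[15][12] = 9, so this is optimal.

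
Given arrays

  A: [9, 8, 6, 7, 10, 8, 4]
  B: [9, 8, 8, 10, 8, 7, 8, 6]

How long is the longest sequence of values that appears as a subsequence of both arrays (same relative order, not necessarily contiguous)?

4

Match 9 [1,1]; then 8 [2,5]; then 7 [4,6]; then 8 [6,7] — 4 values in the same relative order in both. Since dp[7][8] = 4, nothing longer is possible.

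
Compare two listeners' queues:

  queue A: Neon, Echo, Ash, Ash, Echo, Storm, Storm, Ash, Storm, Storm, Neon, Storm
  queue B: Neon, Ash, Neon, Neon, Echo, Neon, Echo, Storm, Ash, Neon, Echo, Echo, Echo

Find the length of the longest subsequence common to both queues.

Match Neon at queue A[1]=queue B[4]; then Echo at queue A[2]=queue B[5]; then Echo at queue A[5]=queue B[7]; then Storm at queue A[7]=queue B[8]; then Ash at queue A[8]=queue B[9]; then Neon at queue A[11]=queue B[10] — 6 songs in the same relative order in both. The LCS DP gives dp[12][13] = 6, so this is optimal.

6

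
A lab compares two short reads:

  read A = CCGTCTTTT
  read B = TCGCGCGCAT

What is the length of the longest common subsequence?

5

Let dp[i][j] be the LCS length of the first i bases of read A and the first j bases of read B. dp[i][j] = dp[i-1][j-1]+1 when the i-th and j-th bases match, else max(dp[i-1][j], dp[i][j-1]).
    ·  T  C  G  C  G  C  G  C  A  T
 ·  0  0  0  0  0  0  0  0  0  0  0
 C  0  0  1  1  1  1  1  1  1  1  1
 C  0  0  1  1  2  2  2  2  2  2  2
 G  0  0  1  2  2  3  3  3  3  3  3
 T  0  1  1  2  2  3  3  3  3  3  4
 C  0  1  2  2  3  3  4  4  4  4  4
 T  0  1  2  2  3  3  4  4  4  4  5
 T  0  1  2  2  3  3  4  4  4  4  5
 T  0  1  2  2  3  3  4  4  4  4  5
 T  0  1  2  2  3  3  4  4  4  4  5
dp[9][10] = 5. One LCS (by backtracking along matches): CCGCT.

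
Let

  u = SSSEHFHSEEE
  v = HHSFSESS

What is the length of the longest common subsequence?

Match S at u[1]=v[3] → S at u[2]=v[5] → S at u[3]=v[7] → S at u[8]=v[8] — 4 characters in the same relative order in both, and the DP table's final entry dp[11][8] is also 4, so no common subsequence is longer.

4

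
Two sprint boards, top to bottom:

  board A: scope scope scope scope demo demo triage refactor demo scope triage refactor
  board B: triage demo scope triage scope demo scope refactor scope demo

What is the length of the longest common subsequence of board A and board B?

5

Taking scope [1,3], scope [2,5], scope [3,7], scope [4,9], demo [9,10] gives a common subsequence of length 5. dp[12][10] = 5 confirms this is the maximum.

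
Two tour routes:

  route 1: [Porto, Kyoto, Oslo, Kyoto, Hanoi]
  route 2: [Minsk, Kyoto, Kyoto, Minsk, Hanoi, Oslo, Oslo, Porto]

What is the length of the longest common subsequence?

3

Match Kyoto [2,2] → Kyoto [4,3] → Hanoi [5,5] — 3 stops in the same relative order in both. dp[5][8] = 3 confirms this is the maximum.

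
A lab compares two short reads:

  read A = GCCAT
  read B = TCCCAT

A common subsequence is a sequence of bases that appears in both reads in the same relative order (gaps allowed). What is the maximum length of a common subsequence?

4

Let dp[i][j] be the LCS length of the first i bases of read A and the first j bases of read B. dp[i][j] = dp[i-1][j-1]+1 when the i-th and j-th bases match, else max(dp[i-1][j], dp[i][j-1]).
    ·  T  C  C  C  A  T
 ·  0  0  0  0  0  0  0
 G  0  0  0  0  0  0  0
 C  0  0  1  1  1  1  1
 C  0  0  1  2  2  2  2
 A  0  0  1  2  2  3  3
 T  0  1  1  2  2  3  4
dp[5][6] = 4. One LCS (by backtracking along matches): CCAT.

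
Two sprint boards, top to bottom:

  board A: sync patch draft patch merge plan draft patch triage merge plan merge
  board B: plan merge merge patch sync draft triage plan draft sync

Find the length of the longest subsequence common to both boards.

Pick sync (board A #1, board B #5), draft (board A #3, board B #6), plan (board A #6, board B #8), draft (board A #7, board B #9); all 4 tasks appear in both, in order. dp[12][10] = 4 confirms this is the maximum.

4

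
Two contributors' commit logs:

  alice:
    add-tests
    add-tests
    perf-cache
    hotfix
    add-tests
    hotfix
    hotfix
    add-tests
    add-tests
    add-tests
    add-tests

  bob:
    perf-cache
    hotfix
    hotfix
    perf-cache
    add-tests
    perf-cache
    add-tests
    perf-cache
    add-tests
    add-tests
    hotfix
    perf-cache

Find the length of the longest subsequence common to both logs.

Match perf-cache (alice #3, bob #1) → hotfix (alice #4, bob #2) → hotfix (alice #6, bob #3) → add-tests (alice #8, bob #5) → add-tests (alice #9, bob #7) → add-tests (alice #10, bob #9) → add-tests (alice #11, bob #10) — 7 commits in the same relative order in both. dp[11][12] = 7 confirms this is the maximum.

7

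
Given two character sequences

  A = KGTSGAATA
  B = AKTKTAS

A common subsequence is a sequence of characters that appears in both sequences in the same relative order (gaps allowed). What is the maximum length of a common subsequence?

Taking K at A[1]=B[2] → T at A[3]=B[3] → T at A[8]=B[5] → A at A[9]=B[6] gives a common subsequence of length 4. The LCS DP gives dp[9][7] = 4, so this is optimal.

4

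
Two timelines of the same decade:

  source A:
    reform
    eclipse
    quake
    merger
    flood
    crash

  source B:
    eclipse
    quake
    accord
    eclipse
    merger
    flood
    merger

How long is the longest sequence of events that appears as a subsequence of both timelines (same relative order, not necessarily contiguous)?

4

One common subsequence of length 4: eclipse at source A[2]=source B[1], quake at source A[3]=source B[2], merger at source A[4]=source B[5], flood at source A[5]=source B[6]. Since dp[6][7] = 4, nothing longer is possible.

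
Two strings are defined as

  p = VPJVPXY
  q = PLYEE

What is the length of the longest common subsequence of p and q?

One common subsequence of length 2: P [2,1], Y [7,3]. The LCS DP gives dp[7][5] = 2, so this is optimal.

2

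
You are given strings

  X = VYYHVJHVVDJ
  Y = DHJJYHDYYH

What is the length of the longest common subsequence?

4

Let dp[i][j] be the LCS length of the first i characters of X and the first j characters of Y. dp[i][j] = dp[i-1][j-1]+1 when the i-th and j-th characters match, else max(dp[i-1][j], dp[i][j-1]).
    ·  D  H  J  J  Y  H  D  Y  Y  H
 ·  0  0  0  0  0  0  0  0  0  0  0
 V  0  0  0  0  0  0  0  0  0  0  0
 Y  0  0  0  0  0  1  1  1  1  1  1
 Y  0  0  0  0  0  1  1  1  2  2  2
 H  0  0  1  1  1  1  2  2  2  2  3
 V  0  0  1  1  1  1  2  2  2  2  3
 J  0  0  1  2  2  2  2  2  2  2  3
 H  0  0  1  2  2  2  3  3  3  3  3
 V  0  0  1  2  2  2  3  3  3  3  3
 V  0  0  1  2  2  2  3  3  3  3  3
 D  0  1  1  2  2  2  3  4  4  4  4
 J  0  1  1  2  3  3  3  4  4  4  4
dp[11][10] = 4. One LCS (by backtracking along matches): HJHD.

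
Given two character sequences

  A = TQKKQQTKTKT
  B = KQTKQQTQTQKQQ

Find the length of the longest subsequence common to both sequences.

Pick T [1,3], K [4,4], Q [5,5], Q [6,6], T [7,7], T [9,9], K [10,11]; all 7 characters appear in both, in order. Since dp[11][13] = 7, nothing longer is possible.

7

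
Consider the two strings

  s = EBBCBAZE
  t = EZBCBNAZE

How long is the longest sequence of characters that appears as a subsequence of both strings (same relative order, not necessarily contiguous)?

Let dp[i][j] be the LCS length of the first i characters of s and the first j characters of t. dp[i][j] = dp[i-1][j-1]+1 when the i-th and j-th characters match, else max(dp[i-1][j], dp[i][j-1]).
    ·  E  Z  B  C  B  N  A  Z  E
 ·  0  0  0  0  0  0  0  0  0  0
 E  0  1  1  1  1  1  1  1  1  1
 B  0  1  1  2  2  2  2  2  2  2
 B  0  1  1  2  2  3  3  3  3  3
 C  0  1  1  2  3  3  3  3  3  3
 B  0  1  1  2  3  4  4  4  4  4
 A  0  1  1  2  3  4  4  5  5  5
 Z  0  1  2  2  3  4  4  5  6  6
 E  0  1  2  2  3  4  4  5  6  7
dp[8][9] = 7. One LCS (by backtracking along matches): EBCBAZE.

7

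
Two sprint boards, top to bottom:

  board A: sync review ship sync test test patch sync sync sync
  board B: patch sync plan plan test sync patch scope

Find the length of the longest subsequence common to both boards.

3

One common subsequence of length 3: sync (board A #1, board B #2), sync (board A #4, board B #6), patch (board A #7, board B #7). The LCS DP gives dp[10][8] = 3, so this is optimal.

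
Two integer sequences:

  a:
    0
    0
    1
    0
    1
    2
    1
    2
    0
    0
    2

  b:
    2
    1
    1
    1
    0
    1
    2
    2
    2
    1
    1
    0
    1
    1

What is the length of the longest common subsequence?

Pick 1 at a[3]=b[4], then 0 at a[4]=b[5], then 1 at a[5]=b[6], then 2 at a[6]=b[9], then 1 at a[7]=b[11], then 0 at a[9]=b[12]; all 6 values appear in both, in order. Since dp[11][14] = 6, nothing longer is possible.

6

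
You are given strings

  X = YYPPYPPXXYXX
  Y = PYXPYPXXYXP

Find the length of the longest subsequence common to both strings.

Match Y at X[1]=Y[2] → P at X[4]=Y[4] → Y at X[5]=Y[5] → P at X[7]=Y[6] → X at X[8]=Y[7] → X at X[9]=Y[8] → Y at X[10]=Y[9] → X at X[11]=Y[10] — 8 characters in the same relative order in both. The LCS DP gives dp[12][11] = 8, so this is optimal.

8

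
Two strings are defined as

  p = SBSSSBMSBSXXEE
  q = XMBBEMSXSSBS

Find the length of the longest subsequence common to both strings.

Match B at p[2]=q[4] → S at p[3]=q[7] → S at p[5]=q[9] → S at p[8]=q[10] → B at p[9]=q[11] → S at p[10]=q[12] — 6 characters in the same relative order in both. dp[14][12] = 6 confirms this is the maximum.

6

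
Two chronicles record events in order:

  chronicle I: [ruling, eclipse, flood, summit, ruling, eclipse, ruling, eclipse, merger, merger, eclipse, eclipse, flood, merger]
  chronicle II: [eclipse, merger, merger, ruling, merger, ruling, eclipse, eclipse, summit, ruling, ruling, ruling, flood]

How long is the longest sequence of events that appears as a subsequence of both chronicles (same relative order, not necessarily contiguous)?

6

Pick ruling [1,6], eclipse [2,8], summit [4,9], ruling [5,11], ruling [7,12], flood [13,13]; all 6 events appear in both, in order. Since dp[14][13] = 6, nothing longer is possible.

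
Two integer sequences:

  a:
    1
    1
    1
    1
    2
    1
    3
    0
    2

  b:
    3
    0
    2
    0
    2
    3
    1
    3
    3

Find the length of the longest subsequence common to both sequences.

3

Let dp[i][j] be the LCS length of the first i values of a and the first j values of b. dp[i][j] = dp[i-1][j-1]+1 when the i-th and j-th values match, else max(dp[i-1][j], dp[i][j-1]).
    ·  3  0  2  0  2  3  1  3  3
 ·  0  0  0  0  0  0  0  0  0  0
 1  0  0  0  0  0  0  0  1  1  1
 1  0  0  0  0  0  0  0  1  1  1
 1  0  0  0  0  0  0  0  1  1  1
 1  0  0  0  0  0  0  0  1  1  1
 2  0  0  0  1  1  1  1  1  1  1
 1  0  0  0  1  1  1  1  2  2  2
 3  0  1  1  1  1  1  2  2  3  3
 0  0  1  2  2  2  2  2  2  3  3
 2  0  1  2  3  3  3  3  3  3  3
dp[9][9] = 3. One LCS (by backtracking along matches): 2, 1, 3.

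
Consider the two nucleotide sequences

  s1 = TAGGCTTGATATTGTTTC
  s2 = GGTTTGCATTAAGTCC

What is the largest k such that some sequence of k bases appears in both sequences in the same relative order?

One common subsequence of length 11: G [3,1], then G [4,2], then T [6,4], then T [7,5], then G [8,6], then A [9,8], then T [10,10], then A [11,12], then G [14,13], then T [15,14], then C [18,16]. The LCS DP gives dp[18][16] = 11, so this is optimal.

11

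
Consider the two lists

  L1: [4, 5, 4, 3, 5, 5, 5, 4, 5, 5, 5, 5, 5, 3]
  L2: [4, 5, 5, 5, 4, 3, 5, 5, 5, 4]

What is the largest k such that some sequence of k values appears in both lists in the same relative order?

8

Pick 4 at L1[1]=L2[1] → 5 at L1[2]=L2[4] → 4 at L1[3]=L2[5] → 3 at L1[4]=L2[6] → 5 at L1[5]=L2[7] → 5 at L1[6]=L2[8] → 5 at L1[7]=L2[9] → 4 at L1[8]=L2[10]; all 8 values appear in both, in order. dp[14][10] = 8 confirms this is the maximum.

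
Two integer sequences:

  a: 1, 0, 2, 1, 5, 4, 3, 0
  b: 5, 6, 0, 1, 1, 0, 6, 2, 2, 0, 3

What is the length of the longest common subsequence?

4

Let dp[i][j] be the LCS length of the first i values of a and the first j values of b. dp[i][j] = dp[i-1][j-1]+1 when the i-th and j-th values match, else max(dp[i-1][j], dp[i][j-1]).
    ·  5  6  0  1  1  0  6  2  2  0  3
 ·  0  0  0  0  0  0  0  0  0  0  0  0
 1  0  0  0  0  1  1  1  1  1  1  1  1
 0  0  0  0  1  1  1  2  2  2  2  2  2
 2  0  0  0  1  1  1  2  2  3  3  3  3
 1  0  0  0  1  2  2  2  2  3  3  3  3
 5  0  1  1  1  2  2  2  2  3  3  3  3
 4  0  1  1  1  2  2  2  2  3  3  3  3
 3  0  1  1  1  2  2  2  2  3  3  3  4
 0  0  1  1  2  2  2  3  3  3  3  4  4
dp[8][11] = 4. One LCS (by backtracking along matches): 1, 0, 2, 3.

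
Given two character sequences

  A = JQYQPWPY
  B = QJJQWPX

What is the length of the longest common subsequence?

4

One common subsequence of length 4: J [1,3]; then Q [4,4]; then W [6,5]; then P [7,6], and the DP table's final entry dp[8][7] is also 4, so no common subsequence is longer.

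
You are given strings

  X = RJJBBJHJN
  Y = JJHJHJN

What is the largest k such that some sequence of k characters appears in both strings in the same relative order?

Let dp[i][j] be the LCS length of the first i characters of X and the first j characters of Y. dp[i][j] = dp[i-1][j-1]+1 when the i-th and j-th characters match, else max(dp[i-1][j], dp[i][j-1]).
    ·  J  J  H  J  H  J  N
 ·  0  0  0  0  0  0  0  0
 R  0  0  0  0  0  0  0  0
 J  0  1  1  1  1  1  1  1
 J  0  1  2  2  2  2  2  2
 B  0  1  2  2  2  2  2  2
 B  0  1  2  2  2  2  2  2
 J  0  1  2  2  3  3  3  3
 H  0  1  2  3  3  4  4  4
 J  0  1  2  3  4  4  5  5
 N  0  1  2  3  4  4  5  6
dp[9][7] = 6. One LCS (by backtracking along matches): JJJHJN.

6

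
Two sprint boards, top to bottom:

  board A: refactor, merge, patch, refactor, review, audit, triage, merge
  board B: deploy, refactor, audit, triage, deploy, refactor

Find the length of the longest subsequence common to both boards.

Match refactor at board A[4]=board B[2], audit at board A[6]=board B[3], triage at board A[7]=board B[4] — 3 tasks in the same relative order in both. Since dp[8][6] = 3, nothing longer is possible.

3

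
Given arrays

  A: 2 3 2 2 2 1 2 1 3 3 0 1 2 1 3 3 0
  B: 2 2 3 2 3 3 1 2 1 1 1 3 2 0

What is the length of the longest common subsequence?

10

Match 2 at A[1]=B[2] → 3 at A[2]=B[3] → 2 at A[3]=B[4] → 1 at A[6]=B[7] → 2 at A[7]=B[8] → 1 at A[8]=B[9] → 1 at A[12]=B[10] → 1 at A[14]=B[11] → 3 at A[15]=B[12] → 0 at A[17]=B[14] — 10 values in the same relative order in both. Since dp[17][14] = 10, nothing longer is possible.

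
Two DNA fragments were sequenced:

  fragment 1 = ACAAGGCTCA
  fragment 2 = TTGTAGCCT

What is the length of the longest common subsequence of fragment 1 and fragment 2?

4

Taking A at fragment 1[1]=fragment 2[5], C at fragment 1[2]=fragment 2[7], C at fragment 1[7]=fragment 2[8], T at fragment 1[8]=fragment 2[9] gives a common subsequence of length 4, and the DP table's final entry dp[10][9] is also 4, so no common subsequence is longer.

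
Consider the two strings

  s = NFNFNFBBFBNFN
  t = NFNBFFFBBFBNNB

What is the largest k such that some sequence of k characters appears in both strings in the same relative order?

Taking N [1,1], then F [2,2], then N [3,3], then F [4,6], then F [6,7], then B [7,8], then B [8,9], then F [9,10], then B [10,11], then N [11,12], then N [13,13] gives a common subsequence of length 11. dp[13][14] = 11 confirms this is the maximum.

11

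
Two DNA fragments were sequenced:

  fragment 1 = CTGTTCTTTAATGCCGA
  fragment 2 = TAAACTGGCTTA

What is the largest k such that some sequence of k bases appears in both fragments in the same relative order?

7

One common subsequence of length 7: C [1,5]; then T [2,6]; then G [3,8]; then C [6,9]; then T [9,10]; then T [12,11]; then A [17,12]. The LCS DP gives dp[17][12] = 7, so this is optimal.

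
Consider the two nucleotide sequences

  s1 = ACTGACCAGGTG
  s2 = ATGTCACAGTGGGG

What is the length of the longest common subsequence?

9

Pick A (s1 #1, s2 #1), then T (s1 #3, s2 #2), then G (s1 #4, s2 #3), then A (s1 #5, s2 #6), then C (s1 #7, s2 #7), then A (s1 #8, s2 #8), then G (s1 #9, s2 #12), then G (s1 #10, s2 #13), then G (s1 #12, s2 #14); all 9 bases appear in both, in order. dp[12][14] = 9 confirms this is the maximum.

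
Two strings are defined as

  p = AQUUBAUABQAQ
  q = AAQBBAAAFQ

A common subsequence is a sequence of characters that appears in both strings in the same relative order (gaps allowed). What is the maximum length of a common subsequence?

7

Let dp[i][j] be the LCS length of the first i characters of p and the first j characters of q. dp[i][j] = dp[i-1][j-1]+1 when the i-th and j-th characters match, else max(dp[i-1][j], dp[i][j-1]).
    ·  A  A  Q  B  B  A  A  A  F  Q
 ·  0  0  0  0  0  0  0  0  0  0  0
 A  0  1  1  1  1  1  1  1  1  1  1
 Q  0  1  1  2  2  2  2  2  2  2  2
 U  0  1  1  2  2  2  2  2  2  2  2
 U  0  1  1  2  2  2  2  2  2  2  2
 B  0  1  1  2  3  3  3  3  3  3  3
 A  0  1  2  2  3  3  4  4  4  4  4
 U  0  1  2  2  3  3  4  4  4  4  4
 A  0  1  2  2  3  3  4  5  5  5  5
 B  0  1  2  2  3  4  4  5  5  5  5
 Q  0  1  2  3  3  4  4  5  5  5  6
 A  0  1  2  3  3  4  5  5  6  6  6
 Q  0  1  2  3  3  4  5  5  6  6  7
dp[12][10] = 7. One LCS (by backtracking along matches): AQBAAAQ.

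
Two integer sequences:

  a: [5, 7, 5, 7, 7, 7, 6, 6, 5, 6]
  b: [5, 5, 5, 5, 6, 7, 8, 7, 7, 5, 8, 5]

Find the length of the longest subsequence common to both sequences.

6

Taking 5 (a #1, b #3), 5 (a #3, b #4), 7 (a #4, b #6), 7 (a #5, b #8), 7 (a #6, b #9), 5 (a #9, b #12) gives a common subsequence of length 6. Since dp[10][12] = 6, nothing longer is possible.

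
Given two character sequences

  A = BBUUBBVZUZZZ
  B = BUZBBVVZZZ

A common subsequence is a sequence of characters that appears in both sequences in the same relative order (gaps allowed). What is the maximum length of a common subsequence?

Pick B (A #2, B #1); then U (A #3, B #2); then B (A #5, B #4); then B (A #6, B #5); then V (A #7, B #7); then Z (A #10, B #8); then Z (A #11, B #9); then Z (A #12, B #10); all 8 characters appear in both, in order. Since dp[12][10] = 8, nothing longer is possible.

8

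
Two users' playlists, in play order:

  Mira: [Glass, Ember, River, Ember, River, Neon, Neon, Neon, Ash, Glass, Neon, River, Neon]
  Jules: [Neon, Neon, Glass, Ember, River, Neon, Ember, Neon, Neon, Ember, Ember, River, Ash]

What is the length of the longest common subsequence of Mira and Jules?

Match Glass [1,3]; then Ember [2,4]; then River [3,5]; then Ember [4,7]; then Neon [6,8]; then Neon [7,9]; then Ash [9,13] — 7 songs in the same relative order in both. Since dp[13][13] = 7, nothing longer is possible.

7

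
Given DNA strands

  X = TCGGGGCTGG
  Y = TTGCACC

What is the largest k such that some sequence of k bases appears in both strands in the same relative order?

Let dp[i][j] be the LCS length of the first i bases of X and the first j bases of Y. dp[i][j] = dp[i-1][j-1]+1 when the i-th and j-th bases match, else max(dp[i-1][j], dp[i][j-1]).
    ·  T  T  G  C  A  C  C
 ·  0  0  0  0  0  0  0  0
 T  0  1  1  1  1  1  1  1
 C  0  1  1  1  2  2  2  2
 G  0  1  1  2  2  2  2  2
 G  0  1  1  2  2  2  2  2
 G  0  1  1  2  2  2  2  2
 G  0  1  1  2  2  2  2  2
 C  0  1  1  2  3  3  3  3
 T  0  1  2  2  3  3  3  3
 G  0  1  2  3  3  3  3  3
 G  0  1  2  3  3  3  3  3
dp[10][7] = 3. One LCS (by backtracking along matches): TCC.

3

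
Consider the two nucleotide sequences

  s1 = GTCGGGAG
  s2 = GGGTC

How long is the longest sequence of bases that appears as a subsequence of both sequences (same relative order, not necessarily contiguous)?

Let dp[i][j] be the LCS length of the first i bases of s1 and the first j bases of s2. dp[i][j] = dp[i-1][j-1]+1 when the i-th and j-th bases match, else max(dp[i-1][j], dp[i][j-1]).
    ·  G  G  G  T  C
 ·  0  0  0  0  0  0
 G  0  1  1  1  1  1
 T  0  1  1  1  2  2
 C  0  1  1  1  2  3
 G  0  1  2  2  2  3
 G  0  1  2  3  3  3
 G  0  1  2  3  3  3
 A  0  1  2  3  3  3
 G  0  1  2  3  3  3
dp[8][5] = 3. One LCS (by backtracking along matches): GTC.

3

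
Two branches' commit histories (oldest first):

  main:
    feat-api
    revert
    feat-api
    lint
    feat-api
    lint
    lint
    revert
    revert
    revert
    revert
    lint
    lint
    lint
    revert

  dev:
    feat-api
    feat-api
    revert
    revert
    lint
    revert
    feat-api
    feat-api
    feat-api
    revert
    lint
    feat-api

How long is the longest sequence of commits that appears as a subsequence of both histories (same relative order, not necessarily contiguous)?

One common subsequence of length 7: feat-api at main[3]=dev[1] → feat-api at main[5]=dev[2] → revert at main[8]=dev[3] → revert at main[9]=dev[4] → revert at main[10]=dev[6] → revert at main[11]=dev[10] → lint at main[12]=dev[11]. dp[15][12] = 7 confirms this is the maximum.

7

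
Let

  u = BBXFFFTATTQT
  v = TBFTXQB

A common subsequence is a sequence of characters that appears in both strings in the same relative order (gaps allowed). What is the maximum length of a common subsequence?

One common subsequence of length 4: B [2,2]; then F [6,3]; then T [7,4]; then Q [11,6]. The LCS DP gives dp[12][7] = 4, so this is optimal.

4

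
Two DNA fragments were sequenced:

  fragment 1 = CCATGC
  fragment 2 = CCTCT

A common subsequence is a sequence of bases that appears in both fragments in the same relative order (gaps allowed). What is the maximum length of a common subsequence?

4

Let dp[i][j] be the LCS length of the first i bases of fragment 1 and the first j bases of fragment 2. dp[i][j] = dp[i-1][j-1]+1 when the i-th and j-th bases match, else max(dp[i-1][j], dp[i][j-1]).
    ·  C  C  T  C  T
 ·  0  0  0  0  0  0
 C  0  1  1  1  1  1
 C  0  1  2  2  2  2
 A  0  1  2  2  2  2
 T  0  1  2  3  3  3
 G  0  1  2  3  3  3
 C  0  1  2  3  4  4
dp[6][5] = 4. One LCS (by backtracking along matches): CCTC.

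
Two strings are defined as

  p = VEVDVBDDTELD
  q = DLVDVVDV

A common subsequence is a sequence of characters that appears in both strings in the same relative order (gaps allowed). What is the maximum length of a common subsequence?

One common subsequence of length 4: V (p #1, q #5); then V (p #3, q #6); then D (p #4, q #7); then V (p #5, q #8). dp[12][8] = 4 confirms this is the maximum.

4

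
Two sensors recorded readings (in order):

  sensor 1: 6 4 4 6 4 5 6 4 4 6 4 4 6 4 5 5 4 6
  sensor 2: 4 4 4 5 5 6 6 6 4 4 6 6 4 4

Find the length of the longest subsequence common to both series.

Pick 4 at sensor 1[2]=sensor 2[1], 4 at sensor 1[3]=sensor 2[2], 4 at sensor 1[5]=sensor 2[3], 5 at sensor 1[6]=sensor 2[5], 6 at sensor 1[7]=sensor 2[8], 4 at sensor 1[8]=sensor 2[9], 4 at sensor 1[9]=sensor 2[10], 6 at sensor 1[10]=sensor 2[11], 6 at sensor 1[13]=sensor 2[12], 4 at sensor 1[14]=sensor 2[13], 4 at sensor 1[17]=sensor 2[14]; all 11 values appear in both, in order. dp[18][14] = 11 confirms this is the maximum.

11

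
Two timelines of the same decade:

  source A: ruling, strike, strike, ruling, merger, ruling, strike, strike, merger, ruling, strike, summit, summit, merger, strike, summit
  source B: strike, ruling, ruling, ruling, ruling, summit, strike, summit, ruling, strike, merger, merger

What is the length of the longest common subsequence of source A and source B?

7

Pick ruling at source A[1]=source B[3] → ruling at source A[4]=source B[4] → ruling at source A[6]=source B[5] → strike at source A[7]=source B[7] → strike at source A[8]=source B[10] → merger at source A[9]=source B[11] → merger at source A[14]=source B[12]; all 7 events appear in both, in order. The LCS DP gives dp[16][12] = 7, so this is optimal.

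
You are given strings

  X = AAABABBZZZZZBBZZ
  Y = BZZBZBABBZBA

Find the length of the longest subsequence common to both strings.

7

Pick B (X #7, Y #1), then Z (X #8, Y #2), then Z (X #9, Y #3), then Z (X #10, Y #5), then B (X #13, Y #8), then B (X #14, Y #9), then Z (X #15, Y #10); all 7 characters appear in both, in order. dp[16][12] = 7 confirms this is the maximum.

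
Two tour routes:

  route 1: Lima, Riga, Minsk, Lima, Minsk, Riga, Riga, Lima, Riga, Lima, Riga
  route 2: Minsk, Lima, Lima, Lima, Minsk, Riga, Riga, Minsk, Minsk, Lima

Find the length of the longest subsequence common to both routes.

6

Pick Lima at route 1[1]=route 2[3] → Lima at route 1[4]=route 2[4] → Minsk at route 1[5]=route 2[5] → Riga at route 1[6]=route 2[6] → Riga at route 1[7]=route 2[7] → Lima at route 1[10]=route 2[10]; all 6 stops appear in both, in order. The LCS DP gives dp[11][10] = 6, so this is optimal.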